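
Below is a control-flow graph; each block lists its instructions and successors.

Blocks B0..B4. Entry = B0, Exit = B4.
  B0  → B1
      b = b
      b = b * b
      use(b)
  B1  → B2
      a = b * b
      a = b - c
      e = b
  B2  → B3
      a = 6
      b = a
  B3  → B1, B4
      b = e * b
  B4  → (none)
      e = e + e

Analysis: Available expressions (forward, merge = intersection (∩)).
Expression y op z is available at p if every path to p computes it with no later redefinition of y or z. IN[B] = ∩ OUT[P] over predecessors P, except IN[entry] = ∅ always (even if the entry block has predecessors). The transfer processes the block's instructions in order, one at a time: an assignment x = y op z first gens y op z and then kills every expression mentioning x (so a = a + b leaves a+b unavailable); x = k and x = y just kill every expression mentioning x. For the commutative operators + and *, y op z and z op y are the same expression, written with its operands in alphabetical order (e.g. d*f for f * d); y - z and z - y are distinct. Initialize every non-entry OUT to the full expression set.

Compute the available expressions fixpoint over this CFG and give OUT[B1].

Answer: {b*b, b-c}

Derivation:
Per-block solution:
  B0: | IN={} | OUT={}
  B1: | IN={} | OUT={b*b, b-c}
  B2: | IN={b*b, b-c} | OUT={}
  B3: | IN={} | OUT={}
  B4: | IN={} | OUT={}

Merge at B1: IN[B1] = OUT[B0] ∩ OUT[B3] = {}
Applying B1's transfer function to that IN value gives OUT[B1] (row B1 above).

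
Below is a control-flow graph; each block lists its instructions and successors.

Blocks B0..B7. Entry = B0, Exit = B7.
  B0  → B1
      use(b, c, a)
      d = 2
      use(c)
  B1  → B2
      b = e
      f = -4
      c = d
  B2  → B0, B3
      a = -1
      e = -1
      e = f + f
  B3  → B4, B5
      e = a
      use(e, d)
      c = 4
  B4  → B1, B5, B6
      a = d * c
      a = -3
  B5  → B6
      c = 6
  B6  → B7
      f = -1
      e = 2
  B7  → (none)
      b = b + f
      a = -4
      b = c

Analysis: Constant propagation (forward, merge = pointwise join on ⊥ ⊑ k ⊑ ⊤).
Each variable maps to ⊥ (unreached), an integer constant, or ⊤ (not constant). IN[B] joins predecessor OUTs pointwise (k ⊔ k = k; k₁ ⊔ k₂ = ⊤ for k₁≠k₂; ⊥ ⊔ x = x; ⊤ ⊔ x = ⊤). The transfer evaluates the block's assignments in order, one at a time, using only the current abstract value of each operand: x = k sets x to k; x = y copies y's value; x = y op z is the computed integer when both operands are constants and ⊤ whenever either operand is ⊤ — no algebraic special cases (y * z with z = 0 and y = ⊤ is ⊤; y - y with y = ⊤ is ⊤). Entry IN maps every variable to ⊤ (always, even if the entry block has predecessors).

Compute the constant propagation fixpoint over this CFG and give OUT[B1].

Answer: {a: ⊤, b: ⊤, c: 2, d: 2, e: ⊤, f: -4}

Derivation:
Fixpoint table:
  B0:   IN=(all ⊤)   OUT={d:2; rest ⊤}
  B1:   IN={d:2; rest ⊤}   OUT={c:2, d:2, f:-4; rest ⊤}
  B2:   IN={c:2, d:2, f:-4; rest ⊤}   OUT={a:-1, c:2, d:2, e:-8, f:-4; rest ⊤}
  B3:   IN={a:-1, c:2, d:2, e:-8, f:-4; rest ⊤}   OUT={a:-1, c:4, d:2, e:-1, f:-4; rest ⊤}
  B4:   IN={a:-1, c:4, d:2, e:-1, f:-4; rest ⊤}   OUT={a:-3, c:4, d:2, e:-1, f:-4; rest ⊤}
  B5:   IN={c:4, d:2, e:-1, f:-4; rest ⊤}   OUT={c:6, d:2, e:-1, f:-4; rest ⊤}
  B6:   IN={d:2, e:-1, f:-4; rest ⊤}   OUT={d:2, e:2, f:-1; rest ⊤}
  B7:   IN={d:2, e:2, f:-1; rest ⊤}   OUT={a:-4, d:2, e:2, f:-1; rest ⊤}

Merge at B1: IN[B1] = OUT[B0] ⊔ OUT[B4] = {a: ⊤, b: ⊤, c: ⊤, d: 2, e: ⊤, f: ⊤}
Applying B1's transfer function to that IN value gives OUT[B1] (row B1 above).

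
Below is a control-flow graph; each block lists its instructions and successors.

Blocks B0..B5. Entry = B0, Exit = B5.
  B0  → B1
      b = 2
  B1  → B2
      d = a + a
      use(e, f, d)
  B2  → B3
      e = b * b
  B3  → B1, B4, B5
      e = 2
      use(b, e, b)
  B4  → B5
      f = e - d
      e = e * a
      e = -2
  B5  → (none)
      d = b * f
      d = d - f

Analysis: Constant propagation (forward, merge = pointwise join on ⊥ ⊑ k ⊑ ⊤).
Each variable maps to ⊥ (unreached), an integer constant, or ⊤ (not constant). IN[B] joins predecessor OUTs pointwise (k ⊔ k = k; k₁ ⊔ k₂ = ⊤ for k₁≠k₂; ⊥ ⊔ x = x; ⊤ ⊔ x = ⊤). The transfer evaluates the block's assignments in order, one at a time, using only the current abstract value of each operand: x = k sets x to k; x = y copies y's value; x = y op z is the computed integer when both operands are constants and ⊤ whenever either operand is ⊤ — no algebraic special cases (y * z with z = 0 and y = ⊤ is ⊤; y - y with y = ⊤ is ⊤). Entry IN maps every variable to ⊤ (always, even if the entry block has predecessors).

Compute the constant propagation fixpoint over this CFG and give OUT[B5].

Answer: {a: ⊤, b: 2, c: ⊤, d: ⊤, e: ⊤, f: ⊤}

Working:
Fixpoint table:
  B0: | IN=(all ⊤) | OUT={b:2; rest ⊤}
  B1: | IN={b:2; rest ⊤} | OUT={b:2; rest ⊤}
  B2: | IN={b:2; rest ⊤} | OUT={b:2, e:4; rest ⊤}
  B3: | IN={b:2, e:4; rest ⊤} | OUT={b:2, e:2; rest ⊤}
  B4: | IN={b:2, e:2; rest ⊤} | OUT={b:2, e:-2; rest ⊤}
  B5: | IN={b:2; rest ⊤} | OUT={b:2; rest ⊤}

Merge at B5: IN[B5] = OUT[B3] ⊔ OUT[B4] = {a: ⊤, b: 2, c: ⊤, d: ⊤, e: ⊤, f: ⊤}
Applying B5's transfer function to that IN value gives OUT[B5] (row B5 above).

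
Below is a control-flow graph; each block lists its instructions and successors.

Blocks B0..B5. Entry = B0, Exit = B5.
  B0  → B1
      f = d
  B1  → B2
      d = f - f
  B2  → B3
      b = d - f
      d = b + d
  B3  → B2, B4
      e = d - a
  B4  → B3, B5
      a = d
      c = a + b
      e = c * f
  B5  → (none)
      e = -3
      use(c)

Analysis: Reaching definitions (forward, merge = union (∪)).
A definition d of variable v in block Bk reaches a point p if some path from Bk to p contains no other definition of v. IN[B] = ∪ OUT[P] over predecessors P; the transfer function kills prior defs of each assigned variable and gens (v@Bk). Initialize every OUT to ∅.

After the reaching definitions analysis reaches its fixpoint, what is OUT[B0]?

Per-block solution:
  B0:   IN={}   OUT={f@B0}
  B1:   IN={f@B0}   OUT={d@B1, f@B0}
  B2:   IN={a@B4, b@B2, c@B4, d@B1, d@B2, e@B3, f@B0}   OUT={a@B4, b@B2, c@B4, d@B2, e@B3, f@B0}
  B3:   IN={a@B4, b@B2, c@B4, d@B2, e@B3, e@B4, f@B0}   OUT={a@B4, b@B2, c@B4, d@B2, e@B3, f@B0}
  B4:   IN={a@B4, b@B2, c@B4, d@B2, e@B3, f@B0}   OUT={a@B4, b@B2, c@B4, d@B2, e@B4, f@B0}
  B5:   IN={a@B4, b@B2, c@B4, d@B2, e@B4, f@B0}   OUT={a@B4, b@B2, c@B4, d@B2, e@B5, f@B0}

B0 is the boundary node: IN[B0] = {}
Applying B0's transfer function to that IN value gives OUT[B0] (row B0 above).

Answer: {f@B0}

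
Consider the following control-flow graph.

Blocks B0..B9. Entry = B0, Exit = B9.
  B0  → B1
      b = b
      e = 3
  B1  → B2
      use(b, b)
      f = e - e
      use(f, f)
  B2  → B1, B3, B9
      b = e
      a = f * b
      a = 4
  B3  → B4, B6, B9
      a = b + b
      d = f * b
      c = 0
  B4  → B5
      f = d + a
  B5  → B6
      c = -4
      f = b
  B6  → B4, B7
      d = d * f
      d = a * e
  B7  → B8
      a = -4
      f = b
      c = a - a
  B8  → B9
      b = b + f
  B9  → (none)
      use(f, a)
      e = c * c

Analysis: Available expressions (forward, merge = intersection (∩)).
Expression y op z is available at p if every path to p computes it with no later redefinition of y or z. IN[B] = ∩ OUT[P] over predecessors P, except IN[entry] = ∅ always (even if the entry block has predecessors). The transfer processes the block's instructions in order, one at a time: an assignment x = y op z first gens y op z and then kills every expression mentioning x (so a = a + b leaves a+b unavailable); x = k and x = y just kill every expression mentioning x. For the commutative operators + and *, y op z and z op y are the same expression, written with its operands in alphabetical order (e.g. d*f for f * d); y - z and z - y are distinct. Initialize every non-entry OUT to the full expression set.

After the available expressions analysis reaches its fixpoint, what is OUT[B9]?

Per-block solution:
  B0: | IN={} | OUT={}
  B1: | IN={} | OUT={e-e}
  B2: | IN={e-e} | OUT={b*f, e-e}
  B3: | IN={b*f, e-e} | OUT={b*f, b+b, e-e}
  B4: | IN={b+b, e-e} | OUT={a+d, b+b, e-e}
  B5: | IN={a+d, b+b, e-e} | OUT={a+d, b+b, e-e}
  B6: | IN={b+b, e-e} | OUT={a*e, b+b, e-e}
  B7: | IN={a*e, b+b, e-e} | OUT={a-a, b+b, e-e}
  B8: | IN={a-a, b+b, e-e} | OUT={a-a, e-e}
  B9: | IN={e-e} | OUT={c*c}

Merge at B9: IN[B9] = OUT[B2] ∩ OUT[B3] ∩ OUT[B8] = {e-e}
Applying B9's transfer function to that IN value gives OUT[B9] (row B9 above).

Answer: {c*c}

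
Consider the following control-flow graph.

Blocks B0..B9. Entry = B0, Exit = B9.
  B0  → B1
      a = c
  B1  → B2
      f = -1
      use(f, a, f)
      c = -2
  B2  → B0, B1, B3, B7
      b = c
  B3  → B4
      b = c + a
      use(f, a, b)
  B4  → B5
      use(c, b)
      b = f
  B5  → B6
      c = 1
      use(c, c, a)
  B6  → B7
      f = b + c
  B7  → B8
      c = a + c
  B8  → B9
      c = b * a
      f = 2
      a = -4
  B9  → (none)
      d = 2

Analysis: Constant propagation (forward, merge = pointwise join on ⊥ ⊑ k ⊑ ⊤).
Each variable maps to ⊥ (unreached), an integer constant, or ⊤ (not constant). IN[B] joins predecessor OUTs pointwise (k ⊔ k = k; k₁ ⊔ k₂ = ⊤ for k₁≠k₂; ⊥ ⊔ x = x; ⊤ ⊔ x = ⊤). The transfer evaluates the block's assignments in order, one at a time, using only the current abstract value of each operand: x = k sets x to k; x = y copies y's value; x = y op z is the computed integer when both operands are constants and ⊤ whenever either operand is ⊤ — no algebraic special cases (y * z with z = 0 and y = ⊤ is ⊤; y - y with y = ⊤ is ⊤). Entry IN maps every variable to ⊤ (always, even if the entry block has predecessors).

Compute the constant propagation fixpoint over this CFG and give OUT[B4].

Fixpoint table:
  B0:  IN=(all ⊤)  OUT=(all ⊤)
  B1:  IN=(all ⊤)  OUT={c:-2, f:-1; rest ⊤}
  B2:  IN={c:-2, f:-1; rest ⊤}  OUT={b:-2, c:-2, f:-1; rest ⊤}
  B3:  IN={b:-2, c:-2, f:-1; rest ⊤}  OUT={c:-2, f:-1; rest ⊤}
  B4:  IN={c:-2, f:-1; rest ⊤}  OUT={b:-1, c:-2, f:-1; rest ⊤}
  B5:  IN={b:-1, c:-2, f:-1; rest ⊤}  OUT={b:-1, c:1, f:-1; rest ⊤}
  B6:  IN={b:-1, c:1, f:-1; rest ⊤}  OUT={b:-1, c:1, f:0; rest ⊤}
  B7:  IN=(all ⊤)  OUT=(all ⊤)
  B8:  IN=(all ⊤)  OUT={a:-4, f:2; rest ⊤}
  B9:  IN={a:-4, f:2; rest ⊤}  OUT={a:-4, d:2, f:2; rest ⊤}

Merge at B4: IN[B4] = OUT[B3] = {a: ⊤, b: ⊤, c: -2, d: ⊤, e: ⊤, f: -1}
Applying B4's transfer function to that IN value gives OUT[B4] (row B4 above).

Answer: {a: ⊤, b: -1, c: -2, d: ⊤, e: ⊤, f: -1}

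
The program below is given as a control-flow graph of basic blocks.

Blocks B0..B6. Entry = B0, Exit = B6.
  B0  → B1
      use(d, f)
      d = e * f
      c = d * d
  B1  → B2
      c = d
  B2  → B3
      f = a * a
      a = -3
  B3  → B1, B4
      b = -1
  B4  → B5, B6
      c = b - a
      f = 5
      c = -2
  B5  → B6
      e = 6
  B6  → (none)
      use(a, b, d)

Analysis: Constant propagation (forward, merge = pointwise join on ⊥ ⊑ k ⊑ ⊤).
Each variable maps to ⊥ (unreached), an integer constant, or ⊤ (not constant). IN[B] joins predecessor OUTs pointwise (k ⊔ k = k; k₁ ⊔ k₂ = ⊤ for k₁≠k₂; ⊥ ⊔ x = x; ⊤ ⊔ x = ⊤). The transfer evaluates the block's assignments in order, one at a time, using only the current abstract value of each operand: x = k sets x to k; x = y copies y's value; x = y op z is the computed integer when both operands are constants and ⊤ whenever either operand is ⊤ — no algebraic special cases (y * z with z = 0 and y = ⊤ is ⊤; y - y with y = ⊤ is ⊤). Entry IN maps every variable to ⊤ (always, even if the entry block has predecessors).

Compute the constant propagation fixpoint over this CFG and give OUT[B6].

Answer: {a: -3, b: -1, c: -2, d: ⊤, e: ⊤, f: 5}

Derivation:
Converged values:
  B0:  IN=(all ⊤)  OUT=(all ⊤)
  B1:  IN=(all ⊤)  OUT=(all ⊤)
  B2:  IN=(all ⊤)  OUT={a:-3; rest ⊤}
  B3:  IN={a:-3; rest ⊤}  OUT={a:-3, b:-1; rest ⊤}
  B4:  IN={a:-3, b:-1; rest ⊤}  OUT={a:-3, b:-1, c:-2, f:5; rest ⊤}
  B5:  IN={a:-3, b:-1, c:-2, f:5; rest ⊤}  OUT={a:-3, b:-1, c:-2, e:6, f:5; rest ⊤}
  B6:  IN={a:-3, b:-1, c:-2, f:5; rest ⊤}  OUT={a:-3, b:-1, c:-2, f:5; rest ⊤}

Merge at B6: IN[B6] = OUT[B4] ⊔ OUT[B5] = {a: -3, b: -1, c: -2, d: ⊤, e: ⊤, f: 5}
Applying B6's transfer function to that IN value gives OUT[B6] (row B6 above).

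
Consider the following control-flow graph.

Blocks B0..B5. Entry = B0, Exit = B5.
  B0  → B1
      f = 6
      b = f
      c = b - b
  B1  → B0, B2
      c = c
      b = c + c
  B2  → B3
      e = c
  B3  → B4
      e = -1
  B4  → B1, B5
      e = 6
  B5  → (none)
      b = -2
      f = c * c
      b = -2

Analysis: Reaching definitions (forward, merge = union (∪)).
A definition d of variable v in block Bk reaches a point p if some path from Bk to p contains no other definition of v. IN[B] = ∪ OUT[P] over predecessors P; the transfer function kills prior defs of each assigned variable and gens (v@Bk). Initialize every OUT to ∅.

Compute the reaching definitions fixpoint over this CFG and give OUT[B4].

Fixpoint table:
  B0: | IN={b@B1, c@B1, e@B4, f@B0} | OUT={b@B0, c@B0, e@B4, f@B0}
  B1: | IN={b@B0, b@B1, c@B0, c@B1, e@B4, f@B0} | OUT={b@B1, c@B1, e@B4, f@B0}
  B2: | IN={b@B1, c@B1, e@B4, f@B0} | OUT={b@B1, c@B1, e@B2, f@B0}
  B3: | IN={b@B1, c@B1, e@B2, f@B0} | OUT={b@B1, c@B1, e@B3, f@B0}
  B4: | IN={b@B1, c@B1, e@B3, f@B0} | OUT={b@B1, c@B1, e@B4, f@B0}
  B5: | IN={b@B1, c@B1, e@B4, f@B0} | OUT={b@B5, c@B1, e@B4, f@B5}

Merge at B4: IN[B4] = OUT[B3] = {b@B1, c@B1, e@B3, f@B0}
Applying B4's transfer function to that IN value gives OUT[B4] (row B4 above).

Answer: {b@B1, c@B1, e@B4, f@B0}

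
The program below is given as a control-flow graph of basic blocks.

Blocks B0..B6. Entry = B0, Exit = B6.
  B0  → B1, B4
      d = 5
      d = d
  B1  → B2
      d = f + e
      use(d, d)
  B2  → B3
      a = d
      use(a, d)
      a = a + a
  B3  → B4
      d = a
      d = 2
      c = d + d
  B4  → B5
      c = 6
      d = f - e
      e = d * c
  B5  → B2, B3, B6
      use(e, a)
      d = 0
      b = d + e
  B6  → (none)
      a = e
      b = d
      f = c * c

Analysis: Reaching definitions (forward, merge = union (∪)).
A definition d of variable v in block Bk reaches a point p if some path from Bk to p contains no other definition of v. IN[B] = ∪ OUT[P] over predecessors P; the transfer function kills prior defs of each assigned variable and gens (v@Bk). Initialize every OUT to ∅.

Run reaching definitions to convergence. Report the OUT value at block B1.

Answer: {d@B1}

Derivation:
Converged values:
  B0: | IN={} | OUT={d@B0}
  B1: | IN={d@B0} | OUT={d@B1}
  B2: | IN={a@B2, b@B5, c@B4, d@B1, d@B5, e@B4} | OUT={a@B2, b@B5, c@B4, d@B1, d@B5, e@B4}
  B3: | IN={a@B2, b@B5, c@B4, d@B1, d@B5, e@B4} | OUT={a@B2, b@B5, c@B3, d@B3, e@B4}
  B4: | IN={a@B2, b@B5, c@B3, d@B0, d@B3, e@B4} | OUT={a@B2, b@B5, c@B4, d@B4, e@B4}
  B5: | IN={a@B2, b@B5, c@B4, d@B4, e@B4} | OUT={a@B2, b@B5, c@B4, d@B5, e@B4}
  B6: | IN={a@B2, b@B5, c@B4, d@B5, e@B4} | OUT={a@B6, b@B6, c@B4, d@B5, e@B4, f@B6}

Merge at B1: IN[B1] = OUT[B0] = {d@B0}
Applying B1's transfer function to that IN value gives OUT[B1] (row B1 above).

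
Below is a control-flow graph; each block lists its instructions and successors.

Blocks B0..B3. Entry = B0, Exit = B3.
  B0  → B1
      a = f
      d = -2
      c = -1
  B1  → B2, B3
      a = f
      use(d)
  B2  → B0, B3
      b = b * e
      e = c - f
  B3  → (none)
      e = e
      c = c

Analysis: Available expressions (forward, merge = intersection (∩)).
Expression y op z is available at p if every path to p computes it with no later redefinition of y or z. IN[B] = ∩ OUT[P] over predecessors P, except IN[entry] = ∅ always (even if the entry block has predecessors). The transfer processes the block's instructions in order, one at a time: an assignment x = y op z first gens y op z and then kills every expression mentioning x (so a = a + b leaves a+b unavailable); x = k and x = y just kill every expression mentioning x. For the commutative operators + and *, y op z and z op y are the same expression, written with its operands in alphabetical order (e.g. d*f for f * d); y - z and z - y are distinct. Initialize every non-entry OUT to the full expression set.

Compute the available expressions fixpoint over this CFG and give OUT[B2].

Answer: {c-f}

Trace:
Per-block solution:
  B0:   IN={}   OUT={}
  B1:   IN={}   OUT={}
  B2:   IN={}   OUT={c-f}
  B3:   IN={}   OUT={}

Merge at B2: IN[B2] = OUT[B1] = {}
Applying B2's transfer function to that IN value gives OUT[B2] (row B2 above).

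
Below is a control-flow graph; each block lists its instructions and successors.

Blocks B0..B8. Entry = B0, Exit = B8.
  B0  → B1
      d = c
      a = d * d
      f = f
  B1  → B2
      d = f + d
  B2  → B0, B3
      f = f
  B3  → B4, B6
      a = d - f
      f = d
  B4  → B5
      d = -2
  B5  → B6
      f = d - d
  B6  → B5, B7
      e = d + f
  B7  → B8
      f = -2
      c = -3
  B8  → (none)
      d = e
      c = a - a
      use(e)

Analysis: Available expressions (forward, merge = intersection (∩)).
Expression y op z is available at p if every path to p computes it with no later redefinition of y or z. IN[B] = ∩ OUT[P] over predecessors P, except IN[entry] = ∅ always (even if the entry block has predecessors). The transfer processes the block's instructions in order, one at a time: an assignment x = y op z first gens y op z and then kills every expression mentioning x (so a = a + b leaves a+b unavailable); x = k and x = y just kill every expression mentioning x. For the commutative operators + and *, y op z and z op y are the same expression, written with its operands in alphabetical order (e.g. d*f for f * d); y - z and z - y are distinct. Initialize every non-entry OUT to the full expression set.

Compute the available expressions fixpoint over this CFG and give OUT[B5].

Fixpoint table:
  B0:   IN={}   OUT={d*d}
  B1:   IN={d*d}   OUT={}
  B2:   IN={}   OUT={}
  B3:   IN={}   OUT={}
  B4:   IN={}   OUT={}
  B5:   IN={}   OUT={d-d}
  B6:   IN={}   OUT={d+f}
  B7:   IN={d+f}   OUT={}
  B8:   IN={}   OUT={a-a}

Merge at B5: IN[B5] = OUT[B4] ∩ OUT[B6] = {}
Applying B5's transfer function to that IN value gives OUT[B5] (row B5 above).

Answer: {d-d}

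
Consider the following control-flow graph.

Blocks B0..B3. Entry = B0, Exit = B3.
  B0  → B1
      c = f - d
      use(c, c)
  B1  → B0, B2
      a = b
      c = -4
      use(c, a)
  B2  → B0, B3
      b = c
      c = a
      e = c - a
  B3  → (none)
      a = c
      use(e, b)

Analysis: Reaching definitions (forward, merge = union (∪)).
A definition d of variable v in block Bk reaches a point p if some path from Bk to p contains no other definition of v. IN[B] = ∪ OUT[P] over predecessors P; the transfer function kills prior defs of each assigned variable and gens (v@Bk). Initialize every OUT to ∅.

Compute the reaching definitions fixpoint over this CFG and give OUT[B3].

Converged values:
  B0:   IN={a@B1, b@B2, c@B1, c@B2, e@B2}   OUT={a@B1, b@B2, c@B0, e@B2}
  B1:   IN={a@B1, b@B2, c@B0, e@B2}   OUT={a@B1, b@B2, c@B1, e@B2}
  B2:   IN={a@B1, b@B2, c@B1, e@B2}   OUT={a@B1, b@B2, c@B2, e@B2}
  B3:   IN={a@B1, b@B2, c@B2, e@B2}   OUT={a@B3, b@B2, c@B2, e@B2}

Merge at B3: IN[B3] = OUT[B2] = {a@B1, b@B2, c@B2, e@B2}
Applying B3's transfer function to that IN value gives OUT[B3] (row B3 above).

Answer: {a@B3, b@B2, c@B2, e@B2}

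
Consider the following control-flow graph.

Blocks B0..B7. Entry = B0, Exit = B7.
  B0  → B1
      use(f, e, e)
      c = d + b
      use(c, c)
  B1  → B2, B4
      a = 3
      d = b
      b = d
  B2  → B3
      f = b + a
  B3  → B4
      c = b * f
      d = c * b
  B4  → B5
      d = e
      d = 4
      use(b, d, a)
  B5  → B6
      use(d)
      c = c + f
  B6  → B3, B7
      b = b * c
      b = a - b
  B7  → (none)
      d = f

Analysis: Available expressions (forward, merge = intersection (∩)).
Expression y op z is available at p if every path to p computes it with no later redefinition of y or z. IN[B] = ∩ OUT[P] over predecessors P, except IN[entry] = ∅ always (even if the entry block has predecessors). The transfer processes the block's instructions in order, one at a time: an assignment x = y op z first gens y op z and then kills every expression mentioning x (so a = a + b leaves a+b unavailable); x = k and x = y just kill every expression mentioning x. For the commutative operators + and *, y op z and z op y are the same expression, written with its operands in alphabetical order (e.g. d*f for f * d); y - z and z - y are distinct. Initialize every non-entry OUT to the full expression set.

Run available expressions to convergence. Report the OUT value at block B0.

Converged values:
  B0:   IN={}   OUT={b+d}
  B1:   IN={b+d}   OUT={}
  B2:   IN={}   OUT={a+b}
  B3:   IN={}   OUT={b*c, b*f}
  B4:   IN={}   OUT={}
  B5:   IN={}   OUT={}
  B6:   IN={}   OUT={}
  B7:   IN={}   OUT={}

B0 is the boundary node: IN[B0] = {}
Applying B0's transfer function to that IN value gives OUT[B0] (row B0 above).

Answer: {b+d}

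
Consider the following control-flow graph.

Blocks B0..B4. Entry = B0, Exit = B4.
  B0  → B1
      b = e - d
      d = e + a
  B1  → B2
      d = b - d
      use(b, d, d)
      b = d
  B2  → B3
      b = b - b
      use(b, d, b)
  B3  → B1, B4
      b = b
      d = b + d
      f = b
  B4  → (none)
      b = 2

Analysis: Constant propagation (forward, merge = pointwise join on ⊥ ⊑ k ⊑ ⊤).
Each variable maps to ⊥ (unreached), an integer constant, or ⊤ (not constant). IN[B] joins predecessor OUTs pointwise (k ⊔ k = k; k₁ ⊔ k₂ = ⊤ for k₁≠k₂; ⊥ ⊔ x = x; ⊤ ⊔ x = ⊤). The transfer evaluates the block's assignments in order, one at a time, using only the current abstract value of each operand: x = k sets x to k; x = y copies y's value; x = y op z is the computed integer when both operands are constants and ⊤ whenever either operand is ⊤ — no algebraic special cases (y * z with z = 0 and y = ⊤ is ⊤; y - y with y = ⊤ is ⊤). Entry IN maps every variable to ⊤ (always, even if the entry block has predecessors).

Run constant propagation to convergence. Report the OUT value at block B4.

Converged values:
  B0: | IN=(all ⊤) | OUT=(all ⊤)
  B1: | IN=(all ⊤) | OUT=(all ⊤)
  B2: | IN=(all ⊤) | OUT=(all ⊤)
  B3: | IN=(all ⊤) | OUT=(all ⊤)
  B4: | IN=(all ⊤) | OUT={b:2; rest ⊤}

Merge at B4: IN[B4] = OUT[B3] = {a: ⊤, b: ⊤, c: ⊤, d: ⊤, e: ⊤, f: ⊤}
Applying B4's transfer function to that IN value gives OUT[B4] (row B4 above).

Answer: {a: ⊤, b: 2, c: ⊤, d: ⊤, e: ⊤, f: ⊤}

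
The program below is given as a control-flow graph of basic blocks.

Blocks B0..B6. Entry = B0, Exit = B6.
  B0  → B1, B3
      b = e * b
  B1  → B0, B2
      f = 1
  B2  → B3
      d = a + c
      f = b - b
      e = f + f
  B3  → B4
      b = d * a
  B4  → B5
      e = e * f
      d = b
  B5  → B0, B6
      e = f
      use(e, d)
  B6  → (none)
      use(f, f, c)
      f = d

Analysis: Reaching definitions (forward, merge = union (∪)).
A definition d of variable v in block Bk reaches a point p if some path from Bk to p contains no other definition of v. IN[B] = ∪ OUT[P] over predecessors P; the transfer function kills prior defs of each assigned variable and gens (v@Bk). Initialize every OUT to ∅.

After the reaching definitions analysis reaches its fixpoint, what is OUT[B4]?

Converged values:
  B0:  IN={b@B0, b@B3, d@B4, e@B5, f@B1, f@B2}  OUT={b@B0, d@B4, e@B5, f@B1, f@B2}
  B1:  IN={b@B0, d@B4, e@B5, f@B1, f@B2}  OUT={b@B0, d@B4, e@B5, f@B1}
  B2:  IN={b@B0, d@B4, e@B5, f@B1}  OUT={b@B0, d@B2, e@B2, f@B2}
  B3:  IN={b@B0, d@B2, d@B4, e@B2, e@B5, f@B1, f@B2}  OUT={b@B3, d@B2, d@B4, e@B2, e@B5, f@B1, f@B2}
  B4:  IN={b@B3, d@B2, d@B4, e@B2, e@B5, f@B1, f@B2}  OUT={b@B3, d@B4, e@B4, f@B1, f@B2}
  B5:  IN={b@B3, d@B4, e@B4, f@B1, f@B2}  OUT={b@B3, d@B4, e@B5, f@B1, f@B2}
  B6:  IN={b@B3, d@B4, e@B5, f@B1, f@B2}  OUT={b@B3, d@B4, e@B5, f@B6}

Merge at B4: IN[B4] = OUT[B3] = {b@B3, d@B2, d@B4, e@B2, e@B5, f@B1, f@B2}
Applying B4's transfer function to that IN value gives OUT[B4] (row B4 above).

Answer: {b@B3, d@B4, e@B4, f@B1, f@B2}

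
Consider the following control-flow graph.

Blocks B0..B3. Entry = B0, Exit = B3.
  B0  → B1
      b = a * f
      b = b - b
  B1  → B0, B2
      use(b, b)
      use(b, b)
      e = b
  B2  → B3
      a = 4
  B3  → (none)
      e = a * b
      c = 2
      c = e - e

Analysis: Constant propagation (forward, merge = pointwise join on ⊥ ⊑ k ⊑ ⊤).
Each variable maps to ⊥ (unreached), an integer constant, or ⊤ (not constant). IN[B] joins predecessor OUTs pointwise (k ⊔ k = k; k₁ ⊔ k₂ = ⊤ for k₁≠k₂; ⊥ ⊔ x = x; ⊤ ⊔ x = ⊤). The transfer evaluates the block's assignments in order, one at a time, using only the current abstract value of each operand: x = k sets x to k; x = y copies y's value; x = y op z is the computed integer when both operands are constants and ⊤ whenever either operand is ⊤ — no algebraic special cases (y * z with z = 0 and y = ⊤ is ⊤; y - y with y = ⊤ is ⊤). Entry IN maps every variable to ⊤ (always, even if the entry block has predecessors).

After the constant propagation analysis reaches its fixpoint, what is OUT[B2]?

Converged values:
  B0:   IN=(all ⊤)   OUT=(all ⊤)
  B1:   IN=(all ⊤)   OUT=(all ⊤)
  B2:   IN=(all ⊤)   OUT={a:4; rest ⊤}
  B3:   IN={a:4; rest ⊤}   OUT={a:4; rest ⊤}

Merge at B2: IN[B2] = OUT[B1] = {a: ⊤, b: ⊤, c: ⊤, d: ⊤, e: ⊤, f: ⊤}
Applying B2's transfer function to that IN value gives OUT[B2] (row B2 above).

Answer: {a: 4, b: ⊤, c: ⊤, d: ⊤, e: ⊤, f: ⊤}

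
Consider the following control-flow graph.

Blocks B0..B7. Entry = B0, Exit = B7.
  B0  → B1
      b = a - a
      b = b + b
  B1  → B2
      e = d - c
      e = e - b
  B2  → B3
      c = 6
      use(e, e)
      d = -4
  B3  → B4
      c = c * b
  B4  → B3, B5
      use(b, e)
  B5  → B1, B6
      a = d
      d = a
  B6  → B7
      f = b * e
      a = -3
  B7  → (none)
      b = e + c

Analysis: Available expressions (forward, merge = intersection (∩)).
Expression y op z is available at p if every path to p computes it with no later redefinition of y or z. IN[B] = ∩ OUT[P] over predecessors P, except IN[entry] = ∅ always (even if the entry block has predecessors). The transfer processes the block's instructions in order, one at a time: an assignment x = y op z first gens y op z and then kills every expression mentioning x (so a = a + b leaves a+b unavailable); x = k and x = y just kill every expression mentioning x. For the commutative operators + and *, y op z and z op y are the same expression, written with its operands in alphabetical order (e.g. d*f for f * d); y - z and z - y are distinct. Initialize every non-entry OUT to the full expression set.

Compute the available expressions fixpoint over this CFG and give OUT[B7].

Converged values:
  B0: | IN={} | OUT={a-a}
  B1: | IN={} | OUT={d-c}
  B2: | IN={d-c} | OUT={}
  B3: | IN={} | OUT={}
  B4: | IN={} | OUT={}
  B5: | IN={} | OUT={}
  B6: | IN={} | OUT={b*e}
  B7: | IN={b*e} | OUT={c+e}

Merge at B7: IN[B7] = OUT[B6] = {b*e}
Applying B7's transfer function to that IN value gives OUT[B7] (row B7 above).

Answer: {c+e}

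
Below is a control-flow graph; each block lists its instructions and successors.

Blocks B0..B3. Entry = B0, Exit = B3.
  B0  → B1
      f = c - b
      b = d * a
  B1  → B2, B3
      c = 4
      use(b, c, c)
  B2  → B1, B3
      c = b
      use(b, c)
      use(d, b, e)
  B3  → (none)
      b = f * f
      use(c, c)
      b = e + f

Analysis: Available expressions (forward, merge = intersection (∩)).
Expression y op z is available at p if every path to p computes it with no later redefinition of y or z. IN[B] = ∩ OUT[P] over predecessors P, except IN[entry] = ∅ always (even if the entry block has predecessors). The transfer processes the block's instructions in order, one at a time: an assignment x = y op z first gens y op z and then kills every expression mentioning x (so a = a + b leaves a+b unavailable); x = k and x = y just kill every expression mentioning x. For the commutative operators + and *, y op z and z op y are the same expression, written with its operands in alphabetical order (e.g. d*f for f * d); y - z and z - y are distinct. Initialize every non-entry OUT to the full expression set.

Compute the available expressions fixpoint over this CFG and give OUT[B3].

Fixpoint table:
  B0:   IN={}   OUT={a*d}
  B1:   IN={a*d}   OUT={a*d}
  B2:   IN={a*d}   OUT={a*d}
  B3:   IN={a*d}   OUT={a*d, e+f, f*f}

Merge at B3: IN[B3] = OUT[B1] ∩ OUT[B2] = {a*d}
Applying B3's transfer function to that IN value gives OUT[B3] (row B3 above).

Answer: {a*d, e+f, f*f}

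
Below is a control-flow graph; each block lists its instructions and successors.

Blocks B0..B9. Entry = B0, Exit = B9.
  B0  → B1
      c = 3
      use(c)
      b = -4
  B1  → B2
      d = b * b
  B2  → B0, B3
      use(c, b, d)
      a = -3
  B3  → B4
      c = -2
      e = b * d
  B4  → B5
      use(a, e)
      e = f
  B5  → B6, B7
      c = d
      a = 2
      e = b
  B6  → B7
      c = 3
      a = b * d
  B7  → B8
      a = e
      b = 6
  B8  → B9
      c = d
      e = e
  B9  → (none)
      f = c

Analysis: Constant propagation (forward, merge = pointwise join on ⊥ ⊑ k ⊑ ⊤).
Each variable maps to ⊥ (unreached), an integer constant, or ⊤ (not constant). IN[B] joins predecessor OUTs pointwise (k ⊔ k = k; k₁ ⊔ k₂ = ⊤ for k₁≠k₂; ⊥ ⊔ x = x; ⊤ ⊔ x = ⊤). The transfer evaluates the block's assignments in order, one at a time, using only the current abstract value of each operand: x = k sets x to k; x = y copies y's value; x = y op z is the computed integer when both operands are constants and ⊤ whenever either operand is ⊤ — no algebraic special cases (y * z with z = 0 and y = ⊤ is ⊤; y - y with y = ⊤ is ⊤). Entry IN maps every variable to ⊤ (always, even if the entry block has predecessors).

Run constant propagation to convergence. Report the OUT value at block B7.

Fixpoint table:
  B0:  IN=(all ⊤)  OUT={b:-4, c:3; rest ⊤}
  B1:  IN={b:-4, c:3; rest ⊤}  OUT={b:-4, c:3, d:16; rest ⊤}
  B2:  IN={b:-4, c:3, d:16; rest ⊤}  OUT={a:-3, b:-4, c:3, d:16; rest ⊤}
  B3:  IN={a:-3, b:-4, c:3, d:16; rest ⊤}  OUT={a:-3, b:-4, c:-2, d:16, e:-64; rest ⊤}
  B4:  IN={a:-3, b:-4, c:-2, d:16, e:-64; rest ⊤}  OUT={a:-3, b:-4, c:-2, d:16; rest ⊤}
  B5:  IN={a:-3, b:-4, c:-2, d:16; rest ⊤}  OUT={a:2, b:-4, c:16, d:16, e:-4; rest ⊤}
  B6:  IN={a:2, b:-4, c:16, d:16, e:-4; rest ⊤}  OUT={a:-64, b:-4, c:3, d:16, e:-4; rest ⊤}
  B7:  IN={b:-4, d:16, e:-4; rest ⊤}  OUT={a:-4, b:6, d:16, e:-4; rest ⊤}
  B8:  IN={a:-4, b:6, d:16, e:-4; rest ⊤}  OUT={a:-4, b:6, c:16, d:16, e:-4; rest ⊤}
  B9:  IN={a:-4, b:6, c:16, d:16, e:-4; rest ⊤}  OUT={a:-4, b:6, c:16, d:16, e:-4, f:16; rest ⊤}

Merge at B7: IN[B7] = OUT[B5] ⊔ OUT[B6] = {a: ⊤, b: -4, c: ⊤, d: 16, e: -4, f: ⊤}
Applying B7's transfer function to that IN value gives OUT[B7] (row B7 above).

Answer: {a: -4, b: 6, c: ⊤, d: 16, e: -4, f: ⊤}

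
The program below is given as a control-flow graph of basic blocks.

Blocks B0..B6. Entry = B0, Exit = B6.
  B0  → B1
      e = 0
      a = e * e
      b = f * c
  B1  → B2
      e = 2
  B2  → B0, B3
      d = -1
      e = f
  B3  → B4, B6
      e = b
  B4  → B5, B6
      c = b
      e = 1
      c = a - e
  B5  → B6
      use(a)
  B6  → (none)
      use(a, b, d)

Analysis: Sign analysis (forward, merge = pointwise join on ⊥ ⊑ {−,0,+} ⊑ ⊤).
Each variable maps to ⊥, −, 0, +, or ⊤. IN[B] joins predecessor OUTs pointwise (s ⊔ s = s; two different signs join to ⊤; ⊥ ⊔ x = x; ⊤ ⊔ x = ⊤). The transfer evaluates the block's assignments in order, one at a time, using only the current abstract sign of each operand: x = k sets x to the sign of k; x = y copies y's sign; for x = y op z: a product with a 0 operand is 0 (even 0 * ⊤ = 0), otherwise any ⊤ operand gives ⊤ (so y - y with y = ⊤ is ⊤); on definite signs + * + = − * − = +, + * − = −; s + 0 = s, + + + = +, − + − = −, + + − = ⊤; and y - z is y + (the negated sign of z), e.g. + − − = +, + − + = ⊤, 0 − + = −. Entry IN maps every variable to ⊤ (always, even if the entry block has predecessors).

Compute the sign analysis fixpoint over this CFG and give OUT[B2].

Answer: {a: 0, b: ⊤, c: ⊤, d: -, e: ⊤, f: ⊤}

Derivation:
Fixpoint table:
  B0:   IN=(all ⊤)   OUT={a:0, e:0; rest ⊤}
  B1:   IN={a:0, e:0; rest ⊤}   OUT={a:0, e:+; rest ⊤}
  B2:   IN={a:0, e:+; rest ⊤}   OUT={a:0, d:-; rest ⊤}
  B3:   IN={a:0, d:-; rest ⊤}   OUT={a:0, d:-; rest ⊤}
  B4:   IN={a:0, d:-; rest ⊤}   OUT={a:0, c:-, d:-, e:+; rest ⊤}
  B5:   IN={a:0, c:-, d:-, e:+; rest ⊤}   OUT={a:0, c:-, d:-, e:+; rest ⊤}
  B6:   IN={a:0, d:-; rest ⊤}   OUT={a:0, d:-; rest ⊤}

Merge at B2: IN[B2] = OUT[B1] = {a: 0, b: ⊤, c: ⊤, d: ⊤, e: +, f: ⊤}
Applying B2's transfer function to that IN value gives OUT[B2] (row B2 above).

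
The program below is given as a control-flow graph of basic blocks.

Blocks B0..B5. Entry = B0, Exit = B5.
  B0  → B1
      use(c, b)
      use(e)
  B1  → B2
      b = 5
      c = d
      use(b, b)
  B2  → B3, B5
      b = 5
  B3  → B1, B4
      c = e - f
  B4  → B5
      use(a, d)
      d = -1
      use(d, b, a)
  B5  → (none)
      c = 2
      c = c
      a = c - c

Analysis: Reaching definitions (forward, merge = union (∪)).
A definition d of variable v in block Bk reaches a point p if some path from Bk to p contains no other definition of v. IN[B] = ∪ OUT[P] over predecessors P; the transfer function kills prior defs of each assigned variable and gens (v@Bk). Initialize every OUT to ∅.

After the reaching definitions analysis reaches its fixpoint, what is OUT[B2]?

Answer: {b@B2, c@B1}

Derivation:
Converged values:
  B0:  IN={}  OUT={}
  B1:  IN={b@B2, c@B3}  OUT={b@B1, c@B1}
  B2:  IN={b@B1, c@B1}  OUT={b@B2, c@B1}
  B3:  IN={b@B2, c@B1}  OUT={b@B2, c@B3}
  B4:  IN={b@B2, c@B3}  OUT={b@B2, c@B3, d@B4}
  B5:  IN={b@B2, c@B1, c@B3, d@B4}  OUT={a@B5, b@B2, c@B5, d@B4}

Merge at B2: IN[B2] = OUT[B1] = {b@B1, c@B1}
Applying B2's transfer function to that IN value gives OUT[B2] (row B2 above).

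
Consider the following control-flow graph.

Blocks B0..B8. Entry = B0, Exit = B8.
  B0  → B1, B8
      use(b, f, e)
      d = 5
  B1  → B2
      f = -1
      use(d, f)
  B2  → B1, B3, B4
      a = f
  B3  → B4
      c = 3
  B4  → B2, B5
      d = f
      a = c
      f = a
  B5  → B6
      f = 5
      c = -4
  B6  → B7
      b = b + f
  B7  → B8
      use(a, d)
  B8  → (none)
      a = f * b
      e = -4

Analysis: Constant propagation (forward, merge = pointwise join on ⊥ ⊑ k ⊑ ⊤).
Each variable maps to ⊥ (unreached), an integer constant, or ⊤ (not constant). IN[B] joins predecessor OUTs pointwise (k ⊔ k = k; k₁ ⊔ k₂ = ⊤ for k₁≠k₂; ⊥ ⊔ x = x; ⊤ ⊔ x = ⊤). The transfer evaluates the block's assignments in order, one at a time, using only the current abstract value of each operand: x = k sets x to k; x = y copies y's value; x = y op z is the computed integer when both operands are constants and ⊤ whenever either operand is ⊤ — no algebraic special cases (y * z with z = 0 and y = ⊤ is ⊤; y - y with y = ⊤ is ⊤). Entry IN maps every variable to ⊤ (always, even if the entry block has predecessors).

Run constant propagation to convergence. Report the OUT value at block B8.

Converged values:
  B0:  IN=(all ⊤)  OUT={d:5; rest ⊤}
  B1:  IN=(all ⊤)  OUT={f:-1; rest ⊤}
  B2:  IN=(all ⊤)  OUT=(all ⊤)
  B3:  IN=(all ⊤)  OUT={c:3; rest ⊤}
  B4:  IN=(all ⊤)  OUT=(all ⊤)
  B5:  IN=(all ⊤)  OUT={c:-4, f:5; rest ⊤}
  B6:  IN={c:-4, f:5; rest ⊤}  OUT={c:-4, f:5; rest ⊤}
  B7:  IN={c:-4, f:5; rest ⊤}  OUT={c:-4, f:5; rest ⊤}
  B8:  IN=(all ⊤)  OUT={e:-4; rest ⊤}

Merge at B8: IN[B8] = OUT[B0] ⊔ OUT[B7] = {a: ⊤, b: ⊤, c: ⊤, d: ⊤, e: ⊤, f: ⊤}
Applying B8's transfer function to that IN value gives OUT[B8] (row B8 above).

Answer: {a: ⊤, b: ⊤, c: ⊤, d: ⊤, e: -4, f: ⊤}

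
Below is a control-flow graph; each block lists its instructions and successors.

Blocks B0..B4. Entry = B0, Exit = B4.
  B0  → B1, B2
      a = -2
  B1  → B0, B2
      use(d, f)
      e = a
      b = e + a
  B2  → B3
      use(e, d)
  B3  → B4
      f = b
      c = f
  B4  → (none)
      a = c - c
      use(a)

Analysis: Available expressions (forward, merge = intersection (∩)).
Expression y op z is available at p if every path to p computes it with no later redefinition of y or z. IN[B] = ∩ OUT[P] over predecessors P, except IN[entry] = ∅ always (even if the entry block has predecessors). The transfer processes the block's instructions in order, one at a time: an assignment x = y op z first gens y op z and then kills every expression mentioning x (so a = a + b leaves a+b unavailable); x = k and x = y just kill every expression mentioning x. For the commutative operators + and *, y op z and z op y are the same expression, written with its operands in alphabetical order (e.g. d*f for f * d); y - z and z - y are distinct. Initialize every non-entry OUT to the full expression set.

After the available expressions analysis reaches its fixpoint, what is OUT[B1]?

Answer: {a+e}

Working:
Per-block solution:
  B0: | IN={} | OUT={}
  B1: | IN={} | OUT={a+e}
  B2: | IN={} | OUT={}
  B3: | IN={} | OUT={}
  B4: | IN={} | OUT={c-c}

Merge at B1: IN[B1] = OUT[B0] = {}
Applying B1's transfer function to that IN value gives OUT[B1] (row B1 above).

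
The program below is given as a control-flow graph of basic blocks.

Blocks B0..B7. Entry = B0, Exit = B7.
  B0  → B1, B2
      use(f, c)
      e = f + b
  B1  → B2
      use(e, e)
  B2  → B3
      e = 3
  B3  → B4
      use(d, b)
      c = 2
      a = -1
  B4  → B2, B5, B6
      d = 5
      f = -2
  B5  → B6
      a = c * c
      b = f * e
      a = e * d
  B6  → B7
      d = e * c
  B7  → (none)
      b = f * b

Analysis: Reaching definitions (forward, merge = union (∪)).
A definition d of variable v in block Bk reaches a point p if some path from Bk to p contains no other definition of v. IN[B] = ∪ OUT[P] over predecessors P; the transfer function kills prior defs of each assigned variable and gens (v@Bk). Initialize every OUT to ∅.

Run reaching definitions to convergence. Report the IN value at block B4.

Converged values:
  B0:  IN={}  OUT={e@B0}
  B1:  IN={e@B0}  OUT={e@B0}
  B2:  IN={a@B3, c@B3, d@B4, e@B0, e@B2, f@B4}  OUT={a@B3, c@B3, d@B4, e@B2, f@B4}
  B3:  IN={a@B3, c@B3, d@B4, e@B2, f@B4}  OUT={a@B3, c@B3, d@B4, e@B2, f@B4}
  B4:  IN={a@B3, c@B3, d@B4, e@B2, f@B4}  OUT={a@B3, c@B3, d@B4, e@B2, f@B4}
  B5:  IN={a@B3, c@B3, d@B4, e@B2, f@B4}  OUT={a@B5, b@B5, c@B3, d@B4, e@B2, f@B4}
  B6:  IN={a@B3, a@B5, b@B5, c@B3, d@B4, e@B2, f@B4}  OUT={a@B3, a@B5, b@B5, c@B3, d@B6, e@B2, f@B4}
  B7:  IN={a@B3, a@B5, b@B5, c@B3, d@B6, e@B2, f@B4}  OUT={a@B3, a@B5, b@B7, c@B3, d@B6, e@B2, f@B4}

Merge at B4: IN[B4] = OUT[B3] = {a@B3, c@B3, d@B4, e@B2, f@B4}

Answer: {a@B3, c@B3, d@B4, e@B2, f@B4}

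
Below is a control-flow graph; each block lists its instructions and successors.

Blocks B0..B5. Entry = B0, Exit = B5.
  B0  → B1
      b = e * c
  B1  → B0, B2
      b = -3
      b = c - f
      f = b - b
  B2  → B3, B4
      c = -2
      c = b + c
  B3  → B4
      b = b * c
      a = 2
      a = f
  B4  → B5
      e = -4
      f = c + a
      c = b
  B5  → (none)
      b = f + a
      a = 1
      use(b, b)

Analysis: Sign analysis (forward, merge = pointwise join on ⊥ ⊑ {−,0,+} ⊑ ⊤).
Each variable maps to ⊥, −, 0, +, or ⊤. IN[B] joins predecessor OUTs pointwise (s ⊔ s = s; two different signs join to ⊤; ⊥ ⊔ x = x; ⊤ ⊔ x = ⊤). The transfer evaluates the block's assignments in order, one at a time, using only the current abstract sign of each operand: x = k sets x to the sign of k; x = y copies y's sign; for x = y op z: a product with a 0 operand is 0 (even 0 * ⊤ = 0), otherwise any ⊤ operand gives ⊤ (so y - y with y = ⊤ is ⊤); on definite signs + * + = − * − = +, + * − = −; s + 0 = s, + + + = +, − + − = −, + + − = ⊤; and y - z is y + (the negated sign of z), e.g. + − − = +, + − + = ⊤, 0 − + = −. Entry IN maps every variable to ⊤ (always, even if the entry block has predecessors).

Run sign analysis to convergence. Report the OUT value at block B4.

Fixpoint table:
  B0: | IN=(all ⊤) | OUT=(all ⊤)
  B1: | IN=(all ⊤) | OUT=(all ⊤)
  B2: | IN=(all ⊤) | OUT=(all ⊤)
  B3: | IN=(all ⊤) | OUT=(all ⊤)
  B4: | IN=(all ⊤) | OUT={e:-; rest ⊤}
  B5: | IN={e:-; rest ⊤} | OUT={a:+, e:-; rest ⊤}

Merge at B4: IN[B4] = OUT[B2] ⊔ OUT[B3] = {a: ⊤, b: ⊤, c: ⊤, d: ⊤, e: ⊤, f: ⊤}
Applying B4's transfer function to that IN value gives OUT[B4] (row B4 above).

Answer: {a: ⊤, b: ⊤, c: ⊤, d: ⊤, e: -, f: ⊤}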